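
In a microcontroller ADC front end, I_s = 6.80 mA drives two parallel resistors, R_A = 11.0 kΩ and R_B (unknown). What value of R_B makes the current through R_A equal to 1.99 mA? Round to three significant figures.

R_B ≈ 4.55 kΩ

Two-branch current divider: I_A = I_s · R_B/(R_A + R_B).
1.99/6.80 = R_B/(R_A + R_B) → R_B = R_A · (0.2926)/(1 − 0.2926) = 11.0 × 0.4137 = 4.551 kΩ.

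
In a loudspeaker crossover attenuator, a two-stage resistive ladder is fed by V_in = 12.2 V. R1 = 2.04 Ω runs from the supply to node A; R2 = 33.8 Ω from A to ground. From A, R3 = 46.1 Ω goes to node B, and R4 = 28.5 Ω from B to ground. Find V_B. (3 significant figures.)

Looking into the second stage from A: R3 + R4 = 74.60 Ω appears in parallel with R2.
Effective lower resistance at A: R2 ‖ 74.60 = 23.26 Ω.
V_A = 12.2 × 23.26/(2.04 + 23.26) = 11.22 V.
V_B = V_A × 0.3820 = 4.285 V.

V_B ≈ 4.29 V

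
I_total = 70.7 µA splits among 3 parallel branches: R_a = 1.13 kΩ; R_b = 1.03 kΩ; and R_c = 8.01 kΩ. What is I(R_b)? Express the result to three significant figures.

I ≈ 34.7 µA

ΣG = 1/1.13 + 1/1.03 + 1/8.01 = 1.981.
By the current-divider rule, I = I_total · G_k/ΣG = 70.7 × 0.4902 = 34.66 µA.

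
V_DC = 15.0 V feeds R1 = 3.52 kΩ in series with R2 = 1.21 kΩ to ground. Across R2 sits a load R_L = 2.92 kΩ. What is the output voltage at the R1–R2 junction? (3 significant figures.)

V_out ≈ 2.93 V

The load sits in parallel with R2, giving an effective lower resistance R2' = R2·R_L/(R2+R_L) = 0.8555 kΩ.
Voltage divider with the loaded lower leg: V_out = 15.0 × 0.8555/(3.52 + 0.8555) = 15.0 × 0.1955 = 2.933 V.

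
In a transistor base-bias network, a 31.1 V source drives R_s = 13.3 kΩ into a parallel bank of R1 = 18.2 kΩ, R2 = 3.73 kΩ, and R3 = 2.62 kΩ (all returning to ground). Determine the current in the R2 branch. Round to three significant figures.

I ≈ 0.804 mA

Equivalent of the parallel group: R_p = 1.419 kΩ.
V_A by voltage divider: V_A = 31.1 × 1.419/(13.3 + 1.419) = 2.998 V.
I(R2) = V_A / R2 = 2.998/3.73 = 0.8038 mA.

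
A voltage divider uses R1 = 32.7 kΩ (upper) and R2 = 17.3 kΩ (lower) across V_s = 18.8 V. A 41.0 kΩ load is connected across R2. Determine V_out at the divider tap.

R2 ‖ R_L = (17.3 × 41.0)/(17.3 + 41.0) = 12.17 kΩ.
Now apply the divider: V_out = 18.8 × 0.2712 = 5.098 V.

V_out ≈ 5.10 V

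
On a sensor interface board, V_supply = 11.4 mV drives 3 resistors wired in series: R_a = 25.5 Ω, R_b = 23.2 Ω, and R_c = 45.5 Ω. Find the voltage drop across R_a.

Series total: ΣR = 25.5 + 23.2 + 45.5 = 94.20 Ω.
Voltage divider: V = V_supply · (25.50 / 94.20) = 11.4 × 0.2707 = 3.086 mV.

V ≈ 3.09 mV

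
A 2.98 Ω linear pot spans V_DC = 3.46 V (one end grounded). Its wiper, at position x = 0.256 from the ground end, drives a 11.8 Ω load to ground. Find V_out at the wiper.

Lower segment x·R_p = 0.7629 Ω; upper segment (1−x)·R_p = 2.217 Ω.
(x·R_p) ‖ R_L = 0.7166 Ω.
Loaded-divider output: V_out = 3.46 × 0.2443 = 0.8451 V.
(Unloaded: V_out = x·V_DC = 0.886 V.)

V_out ≈ 0.845 V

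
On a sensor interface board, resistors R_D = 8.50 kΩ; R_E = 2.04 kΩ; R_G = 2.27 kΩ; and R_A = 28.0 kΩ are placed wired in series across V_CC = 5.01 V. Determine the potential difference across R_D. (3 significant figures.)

V ≈ 1.04 V

Series total: ΣR = 8.50 + 2.04 + 2.27 + 28.0 = 40.81 kΩ.
Voltage divider: V = V_CC · (8.500 / 40.81) = 5.01 × 0.2083 = 1.043 V.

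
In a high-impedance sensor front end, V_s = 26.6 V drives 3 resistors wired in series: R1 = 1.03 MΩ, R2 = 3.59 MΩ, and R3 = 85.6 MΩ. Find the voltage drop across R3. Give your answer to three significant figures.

Total series resistance ΣR = 1.03 + 3.59 + 85.6 = 90.22 MΩ.
V = V_s · R/ΣR = 26.6 × 0.9488 = 25.24 V.

V ≈ 25.2 V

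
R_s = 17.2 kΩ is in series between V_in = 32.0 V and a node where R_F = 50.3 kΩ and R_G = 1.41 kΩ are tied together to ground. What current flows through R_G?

I ≈ 1.68 mA

Parallel bank: R_p = 1/(1/50.3 + 1/1.41) = 1.372 kΩ.
V_A by voltage divider: V_A = 32.0 × 1.372/(17.2 + 1.372) = 2.363 V.
I(R_G) = V_A / R_G = 2.363/1.41 = 1.676 mA.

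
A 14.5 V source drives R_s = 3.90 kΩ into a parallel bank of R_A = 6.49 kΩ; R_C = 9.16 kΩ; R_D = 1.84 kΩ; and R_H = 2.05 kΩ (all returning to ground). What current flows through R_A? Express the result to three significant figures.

I ≈ 0.369 mA

Parallel bank: R_p = 1/(1/6.49 + 1/9.16 + 1/1.84 + 1/2.05) = 0.7725 kΩ.
V_A by voltage divider: V_A = 14.5 × 0.7725/(3.90 + 0.7725) = 2.397 V.
Branch current I = V_A/R_A = 2.397/6.49 = 0.3694 mA.
(Equivalently: I_total = 3.103 mA, then current-divider fraction G_k/ΣG = 0.1190.)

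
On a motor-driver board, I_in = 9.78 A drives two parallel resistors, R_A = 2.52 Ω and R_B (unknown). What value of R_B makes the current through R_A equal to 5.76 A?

Two-branch current divider: I_A = I_in · R_B/(R_A + R_B).
With f = 0.5890, R_B = R_A · f/(1−f) = 2.52 × 1.433 = 3.611 Ω.

R_B ≈ 3.61 Ω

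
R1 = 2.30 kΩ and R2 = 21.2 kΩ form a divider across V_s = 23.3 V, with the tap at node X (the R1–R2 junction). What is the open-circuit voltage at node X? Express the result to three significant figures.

With X open, the divider is unloaded: V_th = 23.3 × 21.2/23.50 = 21.02 V.

V_th ≈ 21.0 V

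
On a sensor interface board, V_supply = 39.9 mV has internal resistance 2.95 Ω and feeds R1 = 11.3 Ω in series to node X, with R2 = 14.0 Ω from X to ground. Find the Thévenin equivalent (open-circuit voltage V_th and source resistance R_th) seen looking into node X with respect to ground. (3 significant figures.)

R1' = 2.95 + 11.3 = 14.25 Ω (source resistance + R1).
Open-circuit (no load on X): V_th = V_supply · R2/(R1' + R2) = 39.9 × 14.0/(14.25 + 14.0) = 19.77 mV.
With V_supply suppressed (replaced by a short), R_th = R1' ‖ R2 = (14.25 × 14.0)/(14.25 + 14.0) = 7.062 Ω.

V_th ≈ 19.8 mV, R_th ≈ 7.06 Ω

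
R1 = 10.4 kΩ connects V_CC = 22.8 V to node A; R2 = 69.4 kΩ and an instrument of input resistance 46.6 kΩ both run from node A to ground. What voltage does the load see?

First combine the lower leg with the load: R2 ‖ R_L = 27.88 kΩ.
Now apply the divider: V_out = 22.8 × 0.7283 = 16.61 V.

V_out ≈ 16.6 V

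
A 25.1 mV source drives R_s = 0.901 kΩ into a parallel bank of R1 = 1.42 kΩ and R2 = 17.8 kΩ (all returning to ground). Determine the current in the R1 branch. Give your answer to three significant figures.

Parallel bank: R_p = 1/(1/1.42 + 1/17.8) = 1.315 kΩ.
V_A by voltage divider: V_A = 25.1 × 1.315/(0.901 + 1.315) = 14.90 mV.
I(R1) = V_A / R1 = 14.90/1.42 = 10.49 µA.
(Check via current divider: I_total = 11.33 µA; share G_k/ΣG = 0.9261 → same result.)

I ≈ 10.5 µA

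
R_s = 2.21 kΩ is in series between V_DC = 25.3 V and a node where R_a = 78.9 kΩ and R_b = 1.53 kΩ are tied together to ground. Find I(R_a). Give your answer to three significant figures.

I ≈ 0.130 mA

Parallel bank: R_p = 1/(1/78.9 + 1/1.53) = 1.501 kΩ.
V_A = 25.3 × 1.501/3.711 = 10.23 V.
Branch current I = V_A/R_a = 10.23/78.9 = 0.1297 mA.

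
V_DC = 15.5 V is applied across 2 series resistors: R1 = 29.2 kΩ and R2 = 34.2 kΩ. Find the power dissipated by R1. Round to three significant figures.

The common current is I = 15.5/63.40 = 0.2445 mA.
V(R1) = I·R = 7.139 V; P = V·I = 7.139 × 0.2445 = 1.745 mW.

P ≈ 1.75 mW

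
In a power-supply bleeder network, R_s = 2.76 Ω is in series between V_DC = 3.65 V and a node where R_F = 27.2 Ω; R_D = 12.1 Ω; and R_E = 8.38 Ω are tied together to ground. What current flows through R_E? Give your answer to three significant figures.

Combine the parallel branches: R_p = (1/27.2 + 1/12.1 + 1/8.38)⁻¹ = 4.189 Ω.
V_A = 3.65 × 4.189/6.949 = 2.200 V.
Branch current I = V_A/R_E = 2.200/8.38 = 0.2626 A.
(Check via current divider: I_total = 0.5253 A; share G_k/ΣG = 0.4998 → same result.)

I ≈ 0.263 A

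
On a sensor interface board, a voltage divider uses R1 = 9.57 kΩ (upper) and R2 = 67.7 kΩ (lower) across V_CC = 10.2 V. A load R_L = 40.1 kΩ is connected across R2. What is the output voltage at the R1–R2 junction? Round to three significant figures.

V_out ≈ 7.39 V

First combine the lower leg with the load: R2 ‖ R_L = 25.18 kΩ.
Then V_out = V_CC · R2'/(R1 + R2') = 10.2 × 25.18/34.75 = 7.391 V.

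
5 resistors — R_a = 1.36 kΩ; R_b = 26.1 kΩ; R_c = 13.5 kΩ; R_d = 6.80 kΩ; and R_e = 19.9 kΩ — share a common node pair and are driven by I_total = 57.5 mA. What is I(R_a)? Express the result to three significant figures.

I ≈ 40.5 mA

Conductances: ΣG = 1/1.36 + 1/26.1 + 1/13.5 + 1/6.80 + 1/19.9 = 1.045 (1/kΩ).
By the current-divider rule, I = I_total · G_k/ΣG = 57.5 × 0.7036 = 40.46 mA.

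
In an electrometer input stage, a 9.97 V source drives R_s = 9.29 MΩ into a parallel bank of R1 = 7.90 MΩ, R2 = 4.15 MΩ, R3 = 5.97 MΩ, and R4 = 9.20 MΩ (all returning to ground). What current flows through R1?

I ≈ 0.181 µA

Equivalent of the parallel group: R_p = 1.553 MΩ.
Node voltage V_A = V_DC · R_p/(R_s + R_p) = 9.97 × 0.1433 = 1.428 V.
I(R1) = V_A / R1 = 1.428/7.90 = 0.1808 µA.
(Equivalently: I_total = 0.9195 µA, then current-divider fraction G_k/ΣG = 0.1966.)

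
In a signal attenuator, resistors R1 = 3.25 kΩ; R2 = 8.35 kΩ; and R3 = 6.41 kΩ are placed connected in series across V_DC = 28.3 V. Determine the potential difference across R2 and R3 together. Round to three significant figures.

V ≈ 23.2 V

Total series resistance ΣR = 3.25 + 8.35 + 6.41 = 18.01 kΩ.
R_{R2..R3} = 8.35 + 6.41 = 14.76 kΩ.
By the voltage-divider rule, V = 28.3 × 14.76/18.01 = 23.19 V.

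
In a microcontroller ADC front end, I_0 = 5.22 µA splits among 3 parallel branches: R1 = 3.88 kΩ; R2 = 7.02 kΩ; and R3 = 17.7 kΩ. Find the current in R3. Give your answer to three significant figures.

Conductances: ΣG = 1/3.88 + 1/7.02 + 1/17.7 = 0.4567 (1/kΩ).
R3 takes the fraction G_k/ΣG = 0.05650/0.4567 = 0.1237, so I = 5.22 × 0.1237 = 0.6458 µA.

I ≈ 0.646 µA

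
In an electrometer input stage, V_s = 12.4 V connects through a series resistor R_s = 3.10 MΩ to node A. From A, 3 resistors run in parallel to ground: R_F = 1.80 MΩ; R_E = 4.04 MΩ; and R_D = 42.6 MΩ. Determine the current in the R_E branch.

I ≈ 0.862 µA

Combine the parallel branches: R_p = (1/1.80 + 1/4.04 + 1/42.6)⁻¹ = 1.210 MΩ.
Node voltage V_A = V_s · R_p/(R_s + R_p) = 12.4 × 0.2807 = 3.481 V.
I(R_E) = V_A / R_E = 3.481/4.04 = 0.8616 µA.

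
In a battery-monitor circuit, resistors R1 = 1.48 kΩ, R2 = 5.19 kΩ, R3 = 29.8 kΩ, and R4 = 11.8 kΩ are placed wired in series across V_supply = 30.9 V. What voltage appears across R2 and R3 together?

Series total: ΣR = 1.48 + 5.19 + 29.8 + 11.8 = 48.27 kΩ.
R_{R2..R3} = 5.19 + 29.8 = 34.99 kΩ.
By the voltage-divider rule, V = 30.9 × 34.99/48.27 = 22.40 V.

V ≈ 22.4 V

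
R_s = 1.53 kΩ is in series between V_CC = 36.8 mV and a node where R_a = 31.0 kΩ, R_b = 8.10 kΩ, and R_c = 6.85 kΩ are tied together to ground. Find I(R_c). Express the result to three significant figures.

Combine the parallel branches: R_p = (1/31.0 + 1/8.10 + 1/6.85)⁻¹ = 3.315 kΩ.
V_A = 36.8 × 3.315/4.845 = 25.18 mV.
Branch current I = V_A/R_c = 25.18/6.85 = 3.676 µA.

I ≈ 3.68 µA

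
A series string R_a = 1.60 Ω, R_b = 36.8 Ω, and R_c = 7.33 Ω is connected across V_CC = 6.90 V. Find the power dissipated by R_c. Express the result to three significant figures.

P ≈ 0.167 W

ΣR = 45.73 Ω → I = 6.90/45.73 = 0.1509 A.
P(R_c) = I²·R_c = (0.1509)² × 7.33 = 0.1669 W.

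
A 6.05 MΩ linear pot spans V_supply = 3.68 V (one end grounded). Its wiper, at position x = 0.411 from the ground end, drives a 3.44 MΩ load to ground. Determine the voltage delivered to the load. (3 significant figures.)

Split the track: R_lower = x·R_p = 2.487 MΩ, R_upper = (1−x)·R_p = 3.563 MΩ.
(x·R_p) ‖ R_L = 1.443 MΩ.
V_out = 3.68 × 1.443/(3.563 + 1.443) = 1.061 V.
(Unloaded: V_out = x·V_supply = 1.51 V.)

V_out ≈ 1.06 V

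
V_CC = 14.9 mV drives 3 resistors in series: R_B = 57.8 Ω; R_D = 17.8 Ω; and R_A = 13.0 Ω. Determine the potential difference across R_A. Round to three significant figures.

V ≈ 2.19 mV

ΣR = 57.8 + 17.8 + 13.0 = 88.60 Ω.
By the voltage-divider rule, V = 14.9 × 13.00/88.60 = 2.186 mV.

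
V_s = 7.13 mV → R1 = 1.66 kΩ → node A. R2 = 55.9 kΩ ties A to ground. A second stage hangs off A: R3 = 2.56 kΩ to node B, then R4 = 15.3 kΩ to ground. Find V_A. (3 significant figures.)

Looking into the second stage from A: R3 + R4 = 17.86 kΩ appears in parallel with R2.
Effective lower resistance at A: R2 ‖ 17.86 = 13.54 kΩ.
V_A = 7.13 × 13.54/(1.66 + 13.54) = 6.351 mV.

V_A ≈ 6.35 mV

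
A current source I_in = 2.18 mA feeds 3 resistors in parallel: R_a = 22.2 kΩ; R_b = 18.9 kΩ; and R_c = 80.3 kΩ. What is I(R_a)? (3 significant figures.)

Total conductance ΣG = 1/22.2 + 1/18.9 + 1/80.3 = 0.1104 (units of 1/kΩ).
R_a takes the fraction G_k/ΣG = 0.04505/0.1104 = 0.4080, so I = 2.18 × 0.4080 = 0.8894 mA.

I ≈ 0.889 mA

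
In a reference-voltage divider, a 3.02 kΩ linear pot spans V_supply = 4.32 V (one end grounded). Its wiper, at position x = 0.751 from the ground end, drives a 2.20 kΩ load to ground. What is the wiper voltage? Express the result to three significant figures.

The pot divides into 0.7520 kΩ above the wiper and 2.268 kΩ below.
(x·R_p) ‖ R_L = 1.117 kΩ.
V_out = 4.32 × 1.117/(0.7520 + 1.117) = 2.582 V.
(Unloaded: V_out = x·V_supply = 3.24 V.)

V_out ≈ 2.58 V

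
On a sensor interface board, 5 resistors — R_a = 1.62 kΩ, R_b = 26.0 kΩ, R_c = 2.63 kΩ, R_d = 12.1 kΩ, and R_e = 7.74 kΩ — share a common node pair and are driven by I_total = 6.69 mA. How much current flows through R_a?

Total conductance ΣG = 1/1.62 + 1/26.0 + 1/2.63 + 1/12.1 + 1/7.74 = 1.248 (units of 1/kΩ).
R_a takes the fraction G_k/ΣG = 0.6173/1.248 = 0.4947, so I = 6.69 × 0.4947 = 3.309 mA.

I ≈ 3.31 mA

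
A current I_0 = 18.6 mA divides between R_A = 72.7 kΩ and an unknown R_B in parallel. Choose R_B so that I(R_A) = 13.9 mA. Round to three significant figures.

In a two-way split, I_A/I_0 = R_B/(R_A + R_B).
13.9/18.6 = R_B/(R_A + R_B) → R_B = R_A · (0.7473)/(1 − 0.7473) = 72.7 × 2.957 = 215.0 kΩ.

R_B ≈ 215 kΩ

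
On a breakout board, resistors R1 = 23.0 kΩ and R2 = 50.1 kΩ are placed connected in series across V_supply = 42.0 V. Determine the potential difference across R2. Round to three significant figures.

V ≈ 28.8 V

Series total: ΣR = 23.0 + 50.1 = 73.10 kΩ.
By the voltage-divider rule, V = 42.0 × 50.10/73.10 = 28.79 V.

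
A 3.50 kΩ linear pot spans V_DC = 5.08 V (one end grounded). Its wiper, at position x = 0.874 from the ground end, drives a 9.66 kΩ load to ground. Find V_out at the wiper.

Split the track: R_lower = x·R_p = 3.059 kΩ, R_upper = (1−x)·R_p = 0.4410 kΩ.
R_L loads the lower segment: effective lower R = 2.323 kΩ.
V_out = 5.08 × 2.323/(0.4410 + 2.323) = 4.270 V.

V_out ≈ 4.27 V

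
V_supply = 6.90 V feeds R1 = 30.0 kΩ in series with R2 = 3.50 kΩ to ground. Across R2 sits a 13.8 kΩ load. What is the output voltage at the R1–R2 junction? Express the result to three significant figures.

The load sits in parallel with R2, giving an effective lower resistance R2' = R2·R_L/(R2+R_L) = 2.792 kΩ.
Voltage divider with the loaded lower leg: V_out = 6.90 × 2.792/(30.0 + 2.792) = 6.90 × 0.08514 = 0.5875 V.

V_out ≈ 0.587 V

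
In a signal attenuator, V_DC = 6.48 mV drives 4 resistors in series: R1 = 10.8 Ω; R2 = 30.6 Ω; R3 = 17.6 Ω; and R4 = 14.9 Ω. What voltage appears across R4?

Total series resistance ΣR = 10.8 + 30.6 + 17.6 + 14.9 = 73.90 Ω.
Voltage divider: V = V_DC · (14.90 / 73.90) = 6.48 × 0.2016 = 1.307 mV.

V ≈ 1.31 mV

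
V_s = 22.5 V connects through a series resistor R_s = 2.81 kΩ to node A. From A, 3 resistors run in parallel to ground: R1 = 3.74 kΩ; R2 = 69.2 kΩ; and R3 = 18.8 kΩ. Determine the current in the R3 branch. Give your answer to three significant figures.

Equivalent of the parallel group: R_p = 2.985 kΩ.
V_A by voltage divider: V_A = 22.5 × 2.985/(2.81 + 2.985) = 11.59 V.
Branch current I = V_A/R3 = 11.59/18.8 = 0.6165 mA.
(Check via current divider: I_total = 3.883 mA; share G_k/ΣG = 0.1588 → same result.)

I ≈ 0.616 mA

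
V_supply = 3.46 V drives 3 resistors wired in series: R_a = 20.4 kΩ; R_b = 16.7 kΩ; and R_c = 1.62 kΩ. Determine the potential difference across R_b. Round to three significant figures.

Total series resistance ΣR = 20.4 + 16.7 + 1.62 = 38.72 kΩ.
By the voltage-divider rule, V = 3.46 × 16.70/38.72 = 1.492 V.

V ≈ 1.49 V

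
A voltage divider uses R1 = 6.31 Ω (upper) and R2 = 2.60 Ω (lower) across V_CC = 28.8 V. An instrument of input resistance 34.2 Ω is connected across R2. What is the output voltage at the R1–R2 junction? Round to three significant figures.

R2 ‖ R_L = (2.60 × 34.2)/(2.60 + 34.2) = 2.416 Ω.
Now apply the divider: V_out = 28.8 × 0.2769 = 7.975 V.

V_out ≈ 7.97 V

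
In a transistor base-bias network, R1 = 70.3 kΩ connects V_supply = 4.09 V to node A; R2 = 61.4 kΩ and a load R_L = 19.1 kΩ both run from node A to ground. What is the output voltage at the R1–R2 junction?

R2 ‖ R_L = (61.4 × 19.1)/(61.4 + 19.1) = 14.57 kΩ.
Then V_out = V_supply · R2'/(R1 + R2') = 4.09 × 14.57/84.87 = 0.7021 V.

V_out ≈ 0.702 V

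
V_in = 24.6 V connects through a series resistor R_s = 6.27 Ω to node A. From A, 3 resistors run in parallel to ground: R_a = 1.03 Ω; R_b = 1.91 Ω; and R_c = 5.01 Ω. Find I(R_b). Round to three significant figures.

I ≈ 1.11 A

Parallel bank: R_p = 1/(1/1.03 + 1/1.91 + 1/5.01) = 0.5903 Ω.
V_A = 24.6 × 0.5903/6.860 = 2.117 V.
Branch current I = V_A/R_b = 2.117/1.91 = 1.108 A.
(Equivalently: I_total = 3.586 A, then current-divider fraction G_k/ΣG = 0.3091.)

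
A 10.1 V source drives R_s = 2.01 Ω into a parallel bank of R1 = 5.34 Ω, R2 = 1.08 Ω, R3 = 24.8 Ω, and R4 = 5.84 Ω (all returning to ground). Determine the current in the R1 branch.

Combine the parallel branches: R_p = (1/5.34 + 1/1.08 + 1/24.8 + 1/5.84)⁻¹ = 0.7549 Ω.
Node voltage V_A = V_in · R_p/(R_s + R_p) = 10.1 × 0.2730 = 2.757 V.
Branch current I = V_A/R1 = 2.757/5.34 = 0.5164 A.

I ≈ 0.516 A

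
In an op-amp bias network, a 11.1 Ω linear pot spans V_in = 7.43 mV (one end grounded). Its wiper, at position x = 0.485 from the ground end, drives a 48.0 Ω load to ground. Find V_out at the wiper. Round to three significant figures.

V_out ≈ 3.41 mV

Lower segment x·R_p = 5.383 Ω; upper segment (1−x)·R_p = 5.716 Ω.
(x·R_p) ‖ R_L = 4.841 Ω.
Then V_out = V_in · 4.841/(5.716 + 4.841) = 3.407 mV.
(Unloaded: V_out = x·V_in = 3.60 mV.)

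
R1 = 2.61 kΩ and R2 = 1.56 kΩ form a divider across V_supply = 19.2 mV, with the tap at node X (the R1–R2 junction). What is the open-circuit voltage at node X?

V_th is the unloaded tap voltage: V_supply · R2/(R1+R2) = 19.2 × 0.3741 = 7.183 mV.

V_th ≈ 7.18 mV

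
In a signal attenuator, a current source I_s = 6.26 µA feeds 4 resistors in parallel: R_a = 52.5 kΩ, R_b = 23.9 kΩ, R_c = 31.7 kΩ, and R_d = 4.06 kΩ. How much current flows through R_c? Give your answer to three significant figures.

Total conductance ΣG = 1/52.5 + 1/23.9 + 1/31.7 + 1/4.06 = 0.3387 (units of 1/kΩ).
Current divider: I(R_c) = I_s · G_k/ΣG = 6.26 × (0.03155/0.3387) = 6.26 × 0.09313 = 0.5830 µA.

I ≈ 0.583 µA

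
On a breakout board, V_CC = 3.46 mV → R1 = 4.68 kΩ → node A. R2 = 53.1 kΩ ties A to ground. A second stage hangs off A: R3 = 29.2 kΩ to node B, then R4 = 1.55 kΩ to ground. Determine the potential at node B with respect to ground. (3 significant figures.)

V_B ≈ 0.141 mV

The second stage (R3 + R4 = 30.75 kΩ) loads node A in parallel with R2.
R2 ‖ (R3+R4) = 19.47 kΩ.
V_A = 3.46 × 19.47/(4.68 + 19.47) = 2.790 mV.
Then the unloaded second divider: V_B = V_A × R4/(R3+R4) = 2.790 × 0.05041 = 0.1406 mV.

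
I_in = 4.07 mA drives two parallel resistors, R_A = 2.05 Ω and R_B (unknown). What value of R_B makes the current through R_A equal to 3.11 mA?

R_B ≈ 6.64 Ω

The fraction through R_A equals R_B/(R_A+R_B).
3.11/4.07 = R_B/(R_A + R_B) → R_B = R_A · (0.7641)/(1 − 0.7641) = 2.05 × 3.240 = 6.641 Ω.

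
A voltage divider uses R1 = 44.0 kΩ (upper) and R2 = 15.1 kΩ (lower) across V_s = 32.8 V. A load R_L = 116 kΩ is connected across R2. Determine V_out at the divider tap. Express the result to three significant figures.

R2 ‖ R_L = (15.1 × 116)/(15.1 + 116) = 13.36 kΩ.
Then V_out = V_s · R2'/(R1 + R2') = 32.8 × 13.36/57.36 = 7.640 V.

V_out ≈ 7.64 V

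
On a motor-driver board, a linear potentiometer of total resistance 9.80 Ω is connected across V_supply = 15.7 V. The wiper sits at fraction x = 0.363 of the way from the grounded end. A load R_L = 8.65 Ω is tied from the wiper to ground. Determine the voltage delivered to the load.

V_out ≈ 4.52 V

Lower segment x·R_p = 3.557 Ω; upper segment (1−x)·R_p = 6.243 Ω.
R_L loads the lower segment: effective lower R = 2.521 Ω.
V_out = 15.7 × 2.521/(6.243 + 2.521) = 4.516 V.
(Unloaded: V_out = x·V_supply = 5.70 V.)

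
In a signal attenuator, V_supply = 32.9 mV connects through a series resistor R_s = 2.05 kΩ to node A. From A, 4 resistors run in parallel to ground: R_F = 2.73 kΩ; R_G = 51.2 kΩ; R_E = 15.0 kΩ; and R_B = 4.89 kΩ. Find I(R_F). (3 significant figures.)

I ≈ 5.14 µA

Combine the parallel branches: R_p = (1/2.73 + 1/51.2 + 1/15.0 + 1/4.89)⁻¹ = 1.522 kΩ.
Node voltage V_A = V_supply · R_p/(R_s + R_p) = 32.9 × 0.4261 = 14.02 mV.
I(R_F) = V_A / R_F = 14.02/2.73 = 5.135 µA.
(Check via current divider: I_total = 9.210 µA; share G_k/ΣG = 0.5575 → same result.)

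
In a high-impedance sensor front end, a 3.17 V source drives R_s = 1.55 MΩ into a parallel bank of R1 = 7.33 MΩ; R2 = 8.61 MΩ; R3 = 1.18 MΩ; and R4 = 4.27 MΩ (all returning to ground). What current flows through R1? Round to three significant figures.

I ≈ 0.141 µA

Parallel bank: R_p = 1/(1/7.33 + 1/8.61 + 1/1.18 + 1/4.27) = 0.7495 MΩ.
Node voltage V_A = V_supply · R_p/(R_s + R_p) = 3.17 × 0.3259 = 1.033 V.
Branch current I = V_A/R1 = 1.033/7.33 = 0.1410 µA.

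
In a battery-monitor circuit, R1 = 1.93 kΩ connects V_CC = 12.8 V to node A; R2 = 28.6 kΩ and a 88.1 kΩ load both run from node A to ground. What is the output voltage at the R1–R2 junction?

V_out ≈ 11.7 V

The load sits in parallel with R2, giving an effective lower resistance R2' = R2·R_L/(R2+R_L) = 21.59 kΩ.
Voltage divider with the loaded lower leg: V_out = 12.8 × 21.59/(1.93 + 21.59) = 12.8 × 0.9179 = 11.75 V.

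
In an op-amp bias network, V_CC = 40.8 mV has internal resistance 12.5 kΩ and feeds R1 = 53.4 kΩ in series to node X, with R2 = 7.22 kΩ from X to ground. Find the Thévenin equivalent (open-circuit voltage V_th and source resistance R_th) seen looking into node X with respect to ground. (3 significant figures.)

R1' = 12.5 + 53.4 = 65.90 kΩ (source resistance + R1).
V_th is the unloaded tap voltage: V_CC · R2/(R1'+R2) = 40.8 × 0.09874 = 4.029 mV.
Zeroing V_CC shorts the top of R1' to ground, so R_th = R1' ‖ R2 = 6.507 kΩ.

V_th ≈ 4.03 mV, R_th ≈ 6.51 kΩ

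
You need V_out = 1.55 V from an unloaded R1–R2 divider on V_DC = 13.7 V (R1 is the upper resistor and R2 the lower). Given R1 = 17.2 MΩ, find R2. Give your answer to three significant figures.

V_out/V_DC = R2/(R1+R2) = 0.1131.
Rearranging, R2 = R1·k/(1−k) = 17.2 × 0.1276 = 2.194 MΩ.

R2 ≈ 2.19 MΩ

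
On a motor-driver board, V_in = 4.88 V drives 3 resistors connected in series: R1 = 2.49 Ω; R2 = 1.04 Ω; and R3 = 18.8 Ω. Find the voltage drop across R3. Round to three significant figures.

V ≈ 4.11 V

Series total: ΣR = 2.49 + 1.04 + 18.8 = 22.33 Ω.
V = V_in · R/ΣR = 4.88 × 0.8419 = 4.109 V.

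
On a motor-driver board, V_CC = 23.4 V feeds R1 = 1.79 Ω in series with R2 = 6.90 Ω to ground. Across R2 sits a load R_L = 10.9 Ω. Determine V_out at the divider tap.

R2 ‖ R_L = (6.90 × 10.9)/(6.90 + 10.9) = 4.225 Ω.
Then V_out = V_CC · R2'/(R1 + R2') = 23.4 × 4.225/6.015 = 16.44 V.

V_out ≈ 16.4 V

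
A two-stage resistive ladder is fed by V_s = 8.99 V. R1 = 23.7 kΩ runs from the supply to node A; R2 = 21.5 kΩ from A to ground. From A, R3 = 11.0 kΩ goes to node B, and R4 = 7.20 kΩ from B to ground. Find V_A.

Looking into the second stage from A: R3 + R4 = 18.20 kΩ appears in parallel with R2.
Effective lower resistance at A: R2 ‖ 18.20 = 9.856 kΩ.
V_A = 8.99 × 9.856/(23.7 + 9.856) = 2.641 V.

V_A ≈ 2.64 V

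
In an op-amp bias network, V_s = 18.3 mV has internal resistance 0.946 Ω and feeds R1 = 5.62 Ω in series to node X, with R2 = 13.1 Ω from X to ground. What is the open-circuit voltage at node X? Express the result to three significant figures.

R1' = 0.946 + 5.62 = 6.566 Ω (source resistance + R1).
V_th is the unloaded tap voltage: V_s · R2/(R1'+R2) = 18.3 × 0.6661 = 12.19 mV.

V_th ≈ 12.2 mV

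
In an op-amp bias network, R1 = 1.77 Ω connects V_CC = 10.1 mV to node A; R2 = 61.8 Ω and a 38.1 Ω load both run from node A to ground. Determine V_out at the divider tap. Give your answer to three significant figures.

R2 ‖ R_L = (61.8 × 38.1)/(61.8 + 38.1) = 23.57 Ω.
Voltage divider with the loaded lower leg: V_out = 10.1 × 23.57/(1.77 + 23.57) = 10.1 × 0.9301 = 9.394 mV.

V_out ≈ 9.39 mV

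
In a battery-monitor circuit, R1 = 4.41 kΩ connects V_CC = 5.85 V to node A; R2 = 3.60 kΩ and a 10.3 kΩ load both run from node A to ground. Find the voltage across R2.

The load sits in parallel with R2, giving an effective lower resistance R2' = R2·R_L/(R2+R_L) = 2.668 kΩ.
Now apply the divider: V_out = 5.85 × 0.3769 = 2.205 V.
(Unloaded it would be 2.63 V; the load pulls it down.)

V_out ≈ 2.20 V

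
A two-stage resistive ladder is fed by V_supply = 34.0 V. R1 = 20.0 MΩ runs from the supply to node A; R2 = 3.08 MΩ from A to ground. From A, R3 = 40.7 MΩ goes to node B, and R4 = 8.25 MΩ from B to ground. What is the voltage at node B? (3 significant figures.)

V_B ≈ 0.725 V

Node A sees R2 in parallel with the series input of stage 2, R3 + R4 = 48.95 MΩ.
Effective lower resistance at A: R2 ‖ 48.95 = 2.898 MΩ.
So V_A = 34.0 × 0.1265 = 4.303 V.
Stage 2 is unloaded, so V_B = V_A · R4/(R3+R4) = 4.303 × 8.25/48.95 = 0.7252 V.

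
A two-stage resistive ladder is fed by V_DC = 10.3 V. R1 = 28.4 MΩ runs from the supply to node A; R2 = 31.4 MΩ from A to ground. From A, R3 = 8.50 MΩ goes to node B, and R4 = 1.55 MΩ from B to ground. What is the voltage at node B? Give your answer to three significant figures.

V_B ≈ 0.336 V

The second stage (R3 + R4 = 10.05 MΩ) loads node A in parallel with R2.
R2 ‖ (R3+R4) = 7.613 MΩ.
V_A = 10.3 × 7.613/(28.4 + 7.613) = 2.177 V.
Then the unloaded second divider: V_B = V_A × R4/(R3+R4) = 2.177 × 0.1542 = 0.3358 V.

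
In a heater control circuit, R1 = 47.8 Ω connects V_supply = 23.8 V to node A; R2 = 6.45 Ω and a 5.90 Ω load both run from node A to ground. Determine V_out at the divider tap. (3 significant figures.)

V_out ≈ 1.44 V

The load sits in parallel with R2, giving an effective lower resistance R2' = R2·R_L/(R2+R_L) = 3.081 Ω.
Voltage divider with the loaded lower leg: V_out = 23.8 × 3.081/(47.8 + 3.081) = 23.8 × 0.06056 = 1.441 V.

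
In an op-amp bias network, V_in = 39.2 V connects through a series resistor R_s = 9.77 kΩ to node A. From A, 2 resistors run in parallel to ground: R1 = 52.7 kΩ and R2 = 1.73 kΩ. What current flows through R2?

I ≈ 3.32 mA

Parallel bank: R_p = 1/(1/52.7 + 1/1.73) = 1.675 kΩ.
V_A by voltage divider: V_A = 39.2 × 1.675/(9.77 + 1.675) = 5.737 V.
I(R2) = V_A / R2 = 5.737/1.73 = 3.316 mA.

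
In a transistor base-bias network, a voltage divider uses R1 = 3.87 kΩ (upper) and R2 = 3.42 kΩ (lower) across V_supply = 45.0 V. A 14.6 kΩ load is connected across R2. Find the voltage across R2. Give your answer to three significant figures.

V_out ≈ 18.8 V

First combine the lower leg with the load: R2 ‖ R_L = 2.771 kΩ.
Now apply the divider: V_out = 45.0 × 0.4172 = 18.78 V.
(Unloaded it would be 21.1 V; the load pulls it down.)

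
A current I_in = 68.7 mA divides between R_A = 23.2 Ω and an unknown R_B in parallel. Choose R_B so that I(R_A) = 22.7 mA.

In a two-way split, I_A/I_in = R_B/(R_A + R_B).
22.7/68.7 = R_B/(R_A + R_B) → R_B = R_A · (0.3304)/(1 − 0.3304) = 23.2 × 0.4935 = 11.45 Ω.

R_B ≈ 11.4 Ω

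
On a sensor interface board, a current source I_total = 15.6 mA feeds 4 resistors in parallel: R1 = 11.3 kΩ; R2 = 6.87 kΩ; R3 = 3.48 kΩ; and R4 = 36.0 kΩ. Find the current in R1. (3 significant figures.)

I ≈ 2.51 mA

Conductances: ΣG = 1/11.3 + 1/6.87 + 1/3.48 + 1/36.0 = 0.5492 (1/kΩ).
Current divider: I(R1) = I_total · G_k/ΣG = 15.6 × (0.08850/0.5492) = 15.6 × 0.1611 = 2.514 mA.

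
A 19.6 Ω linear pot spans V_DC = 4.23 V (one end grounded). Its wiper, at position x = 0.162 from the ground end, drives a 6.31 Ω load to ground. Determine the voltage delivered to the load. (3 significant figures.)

Split the track: R_lower = x·R_p = 3.175 Ω, R_upper = (1−x)·R_p = 16.42 Ω.
(x·R_p) ‖ R_L = 2.112 Ω.
V_out = 4.23 × 2.112/(16.42 + 2.112) = 0.4820 V.
(Unloaded: V_out = x·V_DC = 0.685 V.)

V_out ≈ 0.482 V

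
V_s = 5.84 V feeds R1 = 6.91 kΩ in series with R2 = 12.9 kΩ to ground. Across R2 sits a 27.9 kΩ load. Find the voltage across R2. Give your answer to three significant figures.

V_out ≈ 3.27 V

First combine the lower leg with the load: R2 ‖ R_L = 8.821 kΩ.
Now apply the divider: V_out = 5.84 × 0.5607 = 3.275 V.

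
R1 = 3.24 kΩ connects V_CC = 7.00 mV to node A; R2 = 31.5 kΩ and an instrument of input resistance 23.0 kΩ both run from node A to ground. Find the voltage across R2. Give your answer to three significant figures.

V_out ≈ 5.63 mV

The load sits in parallel with R2, giving an effective lower resistance R2' = R2·R_L/(R2+R_L) = 13.29 kΩ.
Then V_out = V_CC · R2'/(R1 + R2') = 7.00 × 13.29/16.53 = 5.628 mV.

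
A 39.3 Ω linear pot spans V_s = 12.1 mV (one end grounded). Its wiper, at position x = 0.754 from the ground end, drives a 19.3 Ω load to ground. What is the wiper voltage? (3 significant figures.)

Split the track: R_lower = x·R_p = 29.63 Ω, R_upper = (1−x)·R_p = 9.668 Ω.
(x·R_p) ‖ R_L = 11.69 Ω.
V_out = 12.1 × 11.69/(9.668 + 11.69) = 6.622 mV.
(Unloaded: V_out = x·V_s = 9.12 mV.)

V_out ≈ 6.62 mV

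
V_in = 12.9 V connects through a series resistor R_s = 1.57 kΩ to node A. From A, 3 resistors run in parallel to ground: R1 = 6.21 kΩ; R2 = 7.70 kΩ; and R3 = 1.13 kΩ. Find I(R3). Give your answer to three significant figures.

Equivalent of the parallel group: R_p = 0.8504 kΩ.
Node voltage V_A = V_in · R_p/(R_s + R_p) = 12.9 × 0.3514 = 4.533 V.
Branch current I = V_A/R3 = 4.533/1.13 = 4.011 mA.
(Check via current divider: I_total = 5.330 mA; share G_k/ΣG = 0.7526 → same result.)

I ≈ 4.01 mA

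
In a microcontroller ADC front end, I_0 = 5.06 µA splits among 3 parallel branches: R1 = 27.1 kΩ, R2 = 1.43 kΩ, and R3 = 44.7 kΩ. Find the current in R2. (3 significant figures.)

ΣG = 1/27.1 + 1/1.43 + 1/44.7 = 0.7586.
By the current-divider rule, I = I_0 · G_k/ΣG = 5.06 × 0.9219 = 4.665 µA.

I ≈ 4.66 µA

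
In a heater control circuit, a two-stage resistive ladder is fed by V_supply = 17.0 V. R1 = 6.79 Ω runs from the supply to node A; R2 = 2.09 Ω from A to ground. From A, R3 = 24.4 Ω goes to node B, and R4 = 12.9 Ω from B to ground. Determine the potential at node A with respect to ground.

V_A ≈ 3.84 V

Node A sees R2 in parallel with the series input of stage 2, R3 + R4 = 37.30 Ω.
Effective lower resistance at A: R2 ‖ 37.30 = 1.979 Ω.
So V_A = 17.0 × 0.2257 = 3.837 V.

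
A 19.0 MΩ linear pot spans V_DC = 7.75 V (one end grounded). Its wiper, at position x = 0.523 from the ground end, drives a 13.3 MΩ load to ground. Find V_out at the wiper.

V_out ≈ 2.99 V

Split the track: R_lower = x·R_p = 9.937 MΩ, R_upper = (1−x)·R_p = 9.063 MΩ.
R_L loads the lower segment: effective lower R = 5.688 MΩ.
Then V_out = V_DC · 5.688/(9.063 + 5.688) = 2.988 V.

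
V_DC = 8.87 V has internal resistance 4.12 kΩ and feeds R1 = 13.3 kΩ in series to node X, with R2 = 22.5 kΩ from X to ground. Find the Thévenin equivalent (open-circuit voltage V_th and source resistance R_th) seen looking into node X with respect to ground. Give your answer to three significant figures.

R1' = 4.12 + 13.3 = 17.42 kΩ (source resistance + R1).
V_th is the unloaded tap voltage: V_DC · R2/(R1'+R2) = 8.87 × 0.5636 = 4.999 V.
With V_DC suppressed (replaced by a short), R_th = R1' ‖ R2 = (17.42 × 22.5)/(17.42 + 22.5) = 9.818 kΩ.

V_th ≈ 5.00 V, R_th ≈ 9.82 kΩ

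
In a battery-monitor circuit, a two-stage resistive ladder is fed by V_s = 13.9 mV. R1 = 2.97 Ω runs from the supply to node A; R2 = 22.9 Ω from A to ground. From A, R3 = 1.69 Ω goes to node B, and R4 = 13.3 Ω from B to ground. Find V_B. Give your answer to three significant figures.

Looking into the second stage from A: R3 + R4 = 14.99 Ω appears in parallel with R2.
R2 ‖ (R3+R4) = 9.060 Ω.
V_A = 13.9 × 9.060/(2.97 + 9.060) = 10.47 mV.
Then the unloaded second divider: V_B = V_A × R4/(R3+R4) = 10.47 × 0.8873 = 9.288 mV.

V_B ≈ 9.29 mV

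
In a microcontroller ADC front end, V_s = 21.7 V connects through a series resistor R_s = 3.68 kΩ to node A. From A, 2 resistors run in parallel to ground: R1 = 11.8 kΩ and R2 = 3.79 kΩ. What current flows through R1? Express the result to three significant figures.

Combine the parallel branches: R_p = (1/11.8 + 1/3.79)⁻¹ = 2.869 kΩ.
V_A by voltage divider: V_A = 21.7 × 2.869/(3.68 + 2.869) = 9.506 V.
I(R1) = V_A / R1 = 9.506/11.8 = 0.8056 mA.

I ≈ 0.806 mA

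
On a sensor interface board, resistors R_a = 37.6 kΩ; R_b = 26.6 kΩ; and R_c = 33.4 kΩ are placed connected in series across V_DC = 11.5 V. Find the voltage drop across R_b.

Total series resistance ΣR = 37.6 + 26.6 + 33.4 = 97.60 kΩ.
V = V_DC · R/ΣR = 11.5 × 0.2725 = 3.134 V.

V ≈ 3.13 V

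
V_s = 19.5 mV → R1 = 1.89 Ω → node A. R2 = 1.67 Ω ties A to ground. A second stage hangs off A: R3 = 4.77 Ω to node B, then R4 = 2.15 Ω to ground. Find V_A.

Node A sees R2 in parallel with the series input of stage 2, R3 + R4 = 6.920 Ω.
Effective lower resistance at A: R2 ‖ 6.920 = 1.345 Ω.
V_A = 19.5 × 1.345/(1.89 + 1.345) = 8.109 mV.

V_A ≈ 8.11 mV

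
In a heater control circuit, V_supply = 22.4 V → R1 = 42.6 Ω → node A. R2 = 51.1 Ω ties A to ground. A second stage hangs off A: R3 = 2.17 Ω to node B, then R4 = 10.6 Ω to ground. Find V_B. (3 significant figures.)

The second stage (R3 + R4 = 12.77 Ω) loads node A in parallel with R2.
R2 ‖ (R3+R4) = 10.22 Ω.
First divider: V_A = V_supply · 10.22/(42.6 + 10.22) = 4.333 V.
Then the unloaded second divider: V_B = V_A × R4/(R3+R4) = 4.333 × 0.8301 = 3.597 V.

V_B ≈ 3.60 V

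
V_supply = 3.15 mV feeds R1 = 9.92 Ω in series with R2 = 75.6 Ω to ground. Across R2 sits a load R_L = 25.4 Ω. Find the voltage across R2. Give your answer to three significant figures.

First combine the lower leg with the load: R2 ‖ R_L = 19.01 Ω.
Now apply the divider: V_out = 3.15 × 0.6571 = 2.070 mV.
(Unloaded it would be 2.78 mV; the load pulls it down.)

V_out ≈ 2.07 mV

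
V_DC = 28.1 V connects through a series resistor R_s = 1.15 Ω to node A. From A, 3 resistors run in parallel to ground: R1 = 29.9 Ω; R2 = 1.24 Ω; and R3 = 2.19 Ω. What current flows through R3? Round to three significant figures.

I ≈ 5.15 A

Equivalent of the parallel group: R_p = 0.7713 Ω.
V_A by voltage divider: V_A = 28.1 × 0.7713/(1.15 + 0.7713) = 11.28 V.
I(R3) = V_A / R3 = 11.28/2.19 = 5.151 A.
(Check via current divider: I_total = 14.63 A; share G_k/ΣG = 0.3522 → same result.)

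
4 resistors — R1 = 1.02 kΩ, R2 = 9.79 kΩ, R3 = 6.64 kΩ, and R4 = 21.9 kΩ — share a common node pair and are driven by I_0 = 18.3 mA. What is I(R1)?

I ≈ 14.0 mA

ΣG = 1/1.02 + 1/9.79 + 1/6.64 + 1/21.9 = 1.279.
R1 takes the fraction G_k/ΣG = 0.9804/1.279 = 0.7666, so I = 18.3 × 0.7666 = 14.03 mA.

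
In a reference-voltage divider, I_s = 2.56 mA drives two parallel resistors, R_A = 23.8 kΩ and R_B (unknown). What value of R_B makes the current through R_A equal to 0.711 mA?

In a two-way split, I_A/I_s = R_B/(R_A + R_B).
0.711/2.56 = R_B/(R_A + R_B) → R_B = R_A · (0.2777)/(1 − 0.2777) = 23.8 × 0.3845 = 9.152 kΩ.

R_B ≈ 9.15 kΩ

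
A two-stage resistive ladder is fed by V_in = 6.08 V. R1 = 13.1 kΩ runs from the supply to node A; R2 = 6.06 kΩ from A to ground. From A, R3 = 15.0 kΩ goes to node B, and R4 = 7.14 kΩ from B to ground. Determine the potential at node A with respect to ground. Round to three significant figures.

Looking into the second stage from A: R3 + R4 = 22.14 kΩ appears in parallel with R2.
R2 ‖ (R3+R4) = 4.758 kΩ.
V_A = 6.08 × 4.758/(13.1 + 4.758) = 1.620 V.

V_A ≈ 1.62 V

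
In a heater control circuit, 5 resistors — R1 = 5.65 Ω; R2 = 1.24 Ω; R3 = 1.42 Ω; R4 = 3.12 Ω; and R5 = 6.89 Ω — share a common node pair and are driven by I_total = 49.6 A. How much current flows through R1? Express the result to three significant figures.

I ≈ 4.08 A

Total conductance ΣG = 1/5.65 + 1/1.24 + 1/1.42 + 1/3.12 + 1/6.89 = 2.153 (units of 1/Ω).
By the current-divider rule, I = I_total · G_k/ΣG = 49.6 × 0.08219 = 4.077 A.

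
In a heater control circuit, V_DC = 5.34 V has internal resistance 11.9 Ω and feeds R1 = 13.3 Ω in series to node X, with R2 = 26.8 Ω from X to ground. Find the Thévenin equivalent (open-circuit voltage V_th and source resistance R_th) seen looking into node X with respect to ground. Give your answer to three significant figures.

V_th ≈ 2.75 V, R_th ≈ 13.0 Ω

R1' = 11.9 + 13.3 = 25.20 Ω (source resistance + R1).
Open-circuit (no load on X): V_th = V_DC · R2/(R1' + R2) = 5.34 × 26.8/(25.20 + 26.8) = 2.752 V.
With V_DC suppressed (replaced by a short), R_th = R1' ‖ R2 = (25.20 × 26.8)/(25.20 + 26.8) = 12.99 Ω.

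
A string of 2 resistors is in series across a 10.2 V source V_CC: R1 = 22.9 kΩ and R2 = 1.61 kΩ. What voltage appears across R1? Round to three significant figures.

V ≈ 9.53 V

Series total: ΣR = 22.9 + 1.61 = 24.51 kΩ.
V = V_CC · R/ΣR = 10.2 × 0.9343 = 9.530 V.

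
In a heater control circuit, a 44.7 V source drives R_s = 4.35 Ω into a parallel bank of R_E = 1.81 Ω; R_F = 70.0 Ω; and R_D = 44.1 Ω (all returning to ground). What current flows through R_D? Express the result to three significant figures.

Parallel bank: R_p = 1/(1/1.81 + 1/70.0 + 1/44.1) = 1.697 Ω.
Node voltage V_A = V_CC · R_p/(R_s + R_p) = 44.7 × 0.2806 = 12.54 V.
I(R_D) = V_A / R_D = 12.54/44.1 = 0.2844 A.
(Check via current divider: I_total = 7.393 A; share G_k/ΣG = 0.03847 → same result.)

I ≈ 0.284 A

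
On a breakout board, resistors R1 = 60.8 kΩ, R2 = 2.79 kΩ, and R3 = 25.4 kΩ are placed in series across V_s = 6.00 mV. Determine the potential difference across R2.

V ≈ 0.188 mV

Series total: ΣR = 60.8 + 2.79 + 25.4 = 88.99 kΩ.
V = V_s · R/ΣR = 6.00 × 0.03135 = 0.1881 mV.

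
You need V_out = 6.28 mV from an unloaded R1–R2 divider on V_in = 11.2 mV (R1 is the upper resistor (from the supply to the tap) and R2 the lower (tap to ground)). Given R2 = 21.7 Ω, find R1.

Required fraction k = V_out/V_in = 0.5607.
So R1 = R2 · (V_in/V_out − 1) = 21.7 × (11.2/6.28 − 1) = 21.7 × 0.7834 = 17.00 Ω.

R1 ≈ 17.0 Ω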